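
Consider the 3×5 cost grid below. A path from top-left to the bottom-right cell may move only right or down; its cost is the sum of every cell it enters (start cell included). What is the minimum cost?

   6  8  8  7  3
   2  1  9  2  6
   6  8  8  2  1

Take [0,0] → [1,0] → [1,1] → [1,2] → [1,3] → [2,3] → [2,4] for a total of 6 + 2 + 1 + 9 + 2 + 2 + 1 = 23.
For comparison, the top-then-right route costs 39.

23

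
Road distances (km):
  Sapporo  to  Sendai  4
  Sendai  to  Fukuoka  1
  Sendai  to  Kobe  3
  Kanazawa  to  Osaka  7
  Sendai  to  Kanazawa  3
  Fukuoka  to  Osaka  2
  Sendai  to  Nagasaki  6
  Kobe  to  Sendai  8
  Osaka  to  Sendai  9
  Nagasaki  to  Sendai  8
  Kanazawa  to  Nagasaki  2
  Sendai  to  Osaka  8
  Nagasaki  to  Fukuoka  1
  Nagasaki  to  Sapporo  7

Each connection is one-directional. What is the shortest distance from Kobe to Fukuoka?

Candidate routes:
Kobe -> Sendai -> Kanazawa -> Nagasaki -> Fukuoka: 8 + 3 + 2 + 1 = 14
Kobe -> Sendai -> Nagasaki -> Fukuoka: 8 + 6 + 1 = 15
Kobe -> Sendai -> Fukuoka: 8 + 1 = 9
The minimum is 9 km.

9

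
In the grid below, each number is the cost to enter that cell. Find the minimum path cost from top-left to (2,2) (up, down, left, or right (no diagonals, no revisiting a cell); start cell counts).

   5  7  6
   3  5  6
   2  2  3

15

One optimal route is r0c0 → r1c0 → r2c0 → r2c1 → r2c2.
Its cost is 5 + 3 + 2 + 2 + 3 = 15.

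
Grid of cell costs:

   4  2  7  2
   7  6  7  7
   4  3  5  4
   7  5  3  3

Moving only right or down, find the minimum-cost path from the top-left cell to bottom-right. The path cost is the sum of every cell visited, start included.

One optimal route is (0,0) (0,1) (1,1) (2,1) (2,2) (3,2) (3,3).
Its cost is 4 + 2 + 6 + 3 + 5 + 3 + 3 = 26.

26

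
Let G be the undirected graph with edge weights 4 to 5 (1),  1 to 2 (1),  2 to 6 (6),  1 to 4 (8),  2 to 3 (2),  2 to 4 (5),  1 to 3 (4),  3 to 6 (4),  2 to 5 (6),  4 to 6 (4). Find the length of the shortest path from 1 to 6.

Some routes from 1 to 6:
1 - 2 - 3 - 6: 1 + 2 + 4 = 7
1 - 2 - 4 - 6: 1 + 5 + 4 = 10
1 - 3 - 6: 4 + 4 = 8
1 - 2 - 6: 1 + 6 = 7
Best route has total 7.

7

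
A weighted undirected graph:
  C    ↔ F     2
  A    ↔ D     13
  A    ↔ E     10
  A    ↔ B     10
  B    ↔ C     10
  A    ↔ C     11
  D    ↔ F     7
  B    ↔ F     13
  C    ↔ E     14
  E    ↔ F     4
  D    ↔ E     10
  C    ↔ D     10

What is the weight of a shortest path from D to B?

A few of the D→B routes:
D - F - C - B: 7 + 2 + 10 = 19
D - C - B: 10 + 10 = 20
D - F - B: 7 + 13 = 20
D - C - F - B: 10 + 2 + 13 = 25
D - A - B: 13 + 10 = 23
Shortest: 19.

19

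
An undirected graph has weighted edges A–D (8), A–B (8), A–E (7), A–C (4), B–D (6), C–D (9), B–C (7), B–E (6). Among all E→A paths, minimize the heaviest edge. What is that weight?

7

Candidate routes:
E -> B -> D -> C -> A: max(6, 6, 9, 4) = 9
E -> A: max(7) = 7
E -> B -> C -> A: max(6, 7, 4) = 7
E -> B -> A: max(6, 8) = 8
E -> B -> C -> D -> A: max(6, 7, 9, 8) = 9
E -> B -> D -> A: max(6, 6, 8) = 8
Best route has worst link 7.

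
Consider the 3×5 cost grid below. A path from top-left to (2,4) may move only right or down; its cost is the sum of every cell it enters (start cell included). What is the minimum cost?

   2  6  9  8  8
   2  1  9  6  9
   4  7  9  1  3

Cheapest: r0c0→r1c0→r1c1→r1c2→r1c3→r2c3→r2c4
  2 + 2 + 1 + 9 + 6 + 1 + 3 = 24
For comparison, the top-then-right route costs 45.

24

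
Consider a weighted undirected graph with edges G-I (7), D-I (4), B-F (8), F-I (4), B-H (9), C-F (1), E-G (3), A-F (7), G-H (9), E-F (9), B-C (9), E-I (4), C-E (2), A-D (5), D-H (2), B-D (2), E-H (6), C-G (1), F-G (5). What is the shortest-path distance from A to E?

10

Comparing a few candidate routes:
A -> F -> C -> G -> E: 7 + 1 + 1 + 3 = 12
A -> D -> I -> E: 5 + 4 + 4 = 13
A -> F -> C -> E: 7 + 1 + 2 = 10
A -> F -> I -> E: 7 + 4 + 4 = 15
A -> D -> H -> E: 5 + 2 + 6 = 13
The minimum is 10.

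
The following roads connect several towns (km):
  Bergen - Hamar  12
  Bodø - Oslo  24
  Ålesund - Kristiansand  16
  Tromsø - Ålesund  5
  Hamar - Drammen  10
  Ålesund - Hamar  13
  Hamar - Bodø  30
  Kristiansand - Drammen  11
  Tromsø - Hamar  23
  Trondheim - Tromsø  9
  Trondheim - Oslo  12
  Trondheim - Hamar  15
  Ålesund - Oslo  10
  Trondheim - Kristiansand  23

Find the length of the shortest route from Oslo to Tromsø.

15

A few of the Oslo→Tromsø routes:
Oslo→Ålesund→Tromsø: 10 + 5 = 15
Oslo→Trondheim→Tromsø: 12 + 9 = 21
Oslo→Trondheim→Hamar→Ålesund→Tromsø: 12 + 15 + 13 + 5 = 45
Oslo→Ålesund→Hamar→Tromsø: 10 + 13 + 23 = 46
Best route has total 15 km.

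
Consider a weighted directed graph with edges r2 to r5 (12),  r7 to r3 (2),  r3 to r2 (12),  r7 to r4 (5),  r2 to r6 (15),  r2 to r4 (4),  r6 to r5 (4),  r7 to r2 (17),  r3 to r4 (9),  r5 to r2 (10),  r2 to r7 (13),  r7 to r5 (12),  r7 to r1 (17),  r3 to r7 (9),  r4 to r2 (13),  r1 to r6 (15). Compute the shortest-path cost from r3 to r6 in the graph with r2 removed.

Routes from r3 to r6 avoiding r2:
r3→r7→r1→r6: 9 + 17 + 15 = 41
The minimum is 41.

41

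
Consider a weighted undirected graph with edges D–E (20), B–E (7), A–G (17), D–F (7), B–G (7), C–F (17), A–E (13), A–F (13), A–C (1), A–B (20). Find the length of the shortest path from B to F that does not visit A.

Candidate routes:
B -> E -> D -> F: 7 + 20 + 7 = 34
The minimum is 34.

34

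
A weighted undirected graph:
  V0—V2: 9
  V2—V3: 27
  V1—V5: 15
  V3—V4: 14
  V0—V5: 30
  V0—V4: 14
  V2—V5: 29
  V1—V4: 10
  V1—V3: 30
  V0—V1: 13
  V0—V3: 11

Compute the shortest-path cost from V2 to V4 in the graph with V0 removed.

Some routes from V2 to V4 avoiding V0:
V2 - V5 - V1 - V4: 29 + 15 + 10 = 54
V2 - V3 - V1 - V4: 27 + 30 + 10 = 67
V2 - V3 - V4: 27 + 14 = 41
The minimum is 41.

41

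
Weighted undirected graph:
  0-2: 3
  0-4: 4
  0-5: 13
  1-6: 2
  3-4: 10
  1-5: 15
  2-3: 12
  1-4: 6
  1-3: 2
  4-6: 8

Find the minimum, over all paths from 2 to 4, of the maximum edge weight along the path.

4

Checking several routes:
2 -> 3 -> 4: max(12, 10) = 12
2 -> 3 -> 1 -> 5 -> 0 -> 4: max(12, 2, 15, 13, 4) = 15
2 -> 3 -> 1 -> 4: max(12, 2, 6) = 12
2 -> 0 -> 4: max(3, 4) = 4
2 -> 0 -> 5 -> 1 -> 3 -> 4: max(3, 13, 15, 2, 10) = 15
2 -> 3 -> 1 -> 6 -> 4: max(12, 2, 2, 8) = 12
The minimum achievable maximum is 4.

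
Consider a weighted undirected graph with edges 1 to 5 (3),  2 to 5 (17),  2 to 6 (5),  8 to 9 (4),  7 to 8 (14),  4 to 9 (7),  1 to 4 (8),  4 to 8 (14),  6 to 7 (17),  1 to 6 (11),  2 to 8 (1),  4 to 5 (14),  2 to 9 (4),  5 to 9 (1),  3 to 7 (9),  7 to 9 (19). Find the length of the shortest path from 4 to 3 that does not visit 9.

Comparing a few candidate routes:
4 - 1 - 5 - 2 - 8 - 7 - 3: 8 + 3 + 17 + 1 + 14 + 9 = 52
4 - 8 - 2 - 6 - 7 - 3: 14 + 1 + 5 + 17 + 9 = 46
4 - 1 - 6 - 7 - 3: 8 + 11 + 17 + 9 = 45
4 - 5 - 1 - 6 - 7 - 3: 14 + 3 + 11 + 17 + 9 = 54
4 - 8 - 7 - 3: 14 + 14 + 9 = 37
4 - 1 - 6 - 2 - 8 - 7 - 3: 8 + 11 + 5 + 1 + 14 + 9 = 48
Shortest: 37.

37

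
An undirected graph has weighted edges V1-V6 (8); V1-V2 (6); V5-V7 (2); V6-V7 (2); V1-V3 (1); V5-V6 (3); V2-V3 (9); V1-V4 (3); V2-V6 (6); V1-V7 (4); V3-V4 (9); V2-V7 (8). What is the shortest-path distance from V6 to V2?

Some routes from V6 to V2:
V6 -> V1 -> V2: 8 + 6 = 14
V6 -> V7 -> V1 -> V2: 2 + 4 + 6 = 12
V6 -> V2: 6
V6 -> V5 -> V7 -> V2: 3 + 2 + 8 = 13
V6 -> V7 -> V2: 2 + 8 = 10
Best route has total 6.

6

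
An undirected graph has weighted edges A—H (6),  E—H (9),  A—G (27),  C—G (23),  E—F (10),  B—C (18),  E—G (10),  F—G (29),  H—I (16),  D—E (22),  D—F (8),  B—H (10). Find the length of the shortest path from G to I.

35

Candidate routes:
G -> F -> E -> H -> I: 29 + 10 + 9 + 16 = 64
G -> F -> D -> E -> H -> I: 29 + 8 + 22 + 9 + 16 = 84
G -> E -> H -> I: 10 + 9 + 16 = 35
G -> A -> H -> I: 27 + 6 + 16 = 49
G -> C -> B -> H -> I: 23 + 18 + 10 + 16 = 67
Best route has total 35.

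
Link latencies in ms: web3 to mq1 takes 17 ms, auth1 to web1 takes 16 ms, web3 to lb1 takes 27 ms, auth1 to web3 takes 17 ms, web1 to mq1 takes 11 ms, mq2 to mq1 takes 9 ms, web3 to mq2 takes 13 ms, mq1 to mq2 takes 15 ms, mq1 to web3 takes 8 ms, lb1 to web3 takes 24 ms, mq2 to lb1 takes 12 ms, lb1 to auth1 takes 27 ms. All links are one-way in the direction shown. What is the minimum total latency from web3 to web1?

68

Paths from web3 to web1:
web3-lb1-auth1-web1: 27 + 27 + 16 = 70
web3-mq1-mq2-lb1-auth1-web1: 17 + 15 + 12 + 27 + 16 = 87
web3-mq2-lb1-auth1-web1: 13 + 12 + 27 + 16 = 68
The minimum is 68 ms.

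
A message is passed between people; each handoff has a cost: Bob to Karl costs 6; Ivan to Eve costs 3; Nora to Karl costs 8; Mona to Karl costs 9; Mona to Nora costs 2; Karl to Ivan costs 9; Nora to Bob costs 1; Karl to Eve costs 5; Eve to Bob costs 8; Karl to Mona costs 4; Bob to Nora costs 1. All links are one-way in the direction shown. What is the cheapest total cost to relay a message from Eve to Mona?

Candidate routes:
Eve-Bob-Karl-Mona: 8 + 6 + 4 = 18
Eve-Bob-Nora-Karl-Mona: 8 + 1 + 8 + 4 = 21
The minimum is 18.

18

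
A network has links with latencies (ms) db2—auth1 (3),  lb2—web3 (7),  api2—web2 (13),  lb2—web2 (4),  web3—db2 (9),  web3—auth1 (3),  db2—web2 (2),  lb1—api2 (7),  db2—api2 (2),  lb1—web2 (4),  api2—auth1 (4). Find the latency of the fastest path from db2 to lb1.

6

Some routes from db2 to lb1:
db2→api2→web2→lb1: 2 + 13 + 4 = 19
db2→api2→lb1: 2 + 7 = 9
db2→web2→api2→lb1: 2 + 13 + 7 = 22
db2→web2→lb1: 2 + 4 = 6
db2→auth1→api2→lb1: 3 + 4 + 7 = 14
db2→auth1→web3→lb2→web2→lb1: 3 + 3 + 7 + 4 + 4 = 21
The minimum is 6 ms.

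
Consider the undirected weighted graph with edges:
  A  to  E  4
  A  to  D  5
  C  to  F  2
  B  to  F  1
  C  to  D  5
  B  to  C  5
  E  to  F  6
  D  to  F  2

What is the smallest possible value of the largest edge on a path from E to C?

5

Some routes from E to C:
E - F - B - C: max(6, 1, 5) = 6
E - A - D - C: max(4, 5, 5) = 5
E - A - D - F - C: max(4, 5, 2, 2) = 5
E - A - D - F - B - C: max(4, 5, 2, 1, 5) = 5
Best route has worst link 5.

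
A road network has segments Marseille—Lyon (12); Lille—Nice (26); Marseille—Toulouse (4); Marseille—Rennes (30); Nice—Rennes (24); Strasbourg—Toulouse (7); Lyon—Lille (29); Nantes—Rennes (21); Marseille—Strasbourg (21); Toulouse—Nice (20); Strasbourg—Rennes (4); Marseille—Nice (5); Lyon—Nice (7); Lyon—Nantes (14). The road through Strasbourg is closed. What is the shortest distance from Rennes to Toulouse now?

33

Comparing a few candidate routes:
Rennes-Nice-Lyon-Marseille-Toulouse: 24 + 7 + 12 + 4 = 47
Rennes-Nice-Toulouse: 24 + 20 = 44
Rennes-Marseille-Toulouse: 30 + 4 = 34
Rennes-Nantes-Lyon-Marseille-Toulouse: 21 + 14 + 12 + 4 = 51
Rennes-Nice-Marseille-Toulouse: 24 + 5 + 4 = 33
The minimum is 33.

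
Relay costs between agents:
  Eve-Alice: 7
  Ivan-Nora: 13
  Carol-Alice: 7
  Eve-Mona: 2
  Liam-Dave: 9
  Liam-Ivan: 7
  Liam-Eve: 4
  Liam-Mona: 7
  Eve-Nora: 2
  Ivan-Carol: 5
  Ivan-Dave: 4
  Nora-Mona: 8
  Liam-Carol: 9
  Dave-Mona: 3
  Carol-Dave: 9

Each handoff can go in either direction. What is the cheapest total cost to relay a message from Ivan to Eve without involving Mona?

Checking several routes:
Ivan - Dave - Liam - Eve: 4 + 9 + 4 = 17
Ivan - Carol - Liam - Eve: 5 + 9 + 4 = 18
Ivan - Nora - Eve: 13 + 2 = 15
Ivan - Liam - Eve: 7 + 4 = 11
The minimum is 11.

11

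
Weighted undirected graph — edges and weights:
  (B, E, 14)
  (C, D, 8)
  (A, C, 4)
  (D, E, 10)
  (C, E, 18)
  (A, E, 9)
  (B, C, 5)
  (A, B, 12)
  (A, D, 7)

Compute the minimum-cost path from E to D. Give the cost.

10

Some routes from E to D:
E→D: 10
E→A→D: 9 + 7 = 16
E→A→C→D: 9 + 4 + 8 = 21
Best route has total 10.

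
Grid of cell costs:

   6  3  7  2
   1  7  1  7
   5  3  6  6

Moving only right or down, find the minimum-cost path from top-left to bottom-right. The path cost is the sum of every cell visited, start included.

27

Path (0,0) → (1,0) → (1,1) → (1,2) → (2,2) → (2,3): 6 + 1 + 7 + 1 + 6 + 6 = 27.
For comparison, the top-then-right route costs 31.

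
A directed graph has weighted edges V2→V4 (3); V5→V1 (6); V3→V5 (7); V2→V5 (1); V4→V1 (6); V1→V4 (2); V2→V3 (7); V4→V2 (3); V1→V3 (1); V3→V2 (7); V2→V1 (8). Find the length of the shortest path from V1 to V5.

6

Routes from V1 to V5:
V1-V3-V2-V5: 1 + 7 + 1 = 9
V1-V4-V2-V5: 2 + 3 + 1 = 6
V1-V3-V5: 1 + 7 = 8
V1-V4-V2-V3-V5: 2 + 3 + 7 + 7 = 19
Shortest: 6.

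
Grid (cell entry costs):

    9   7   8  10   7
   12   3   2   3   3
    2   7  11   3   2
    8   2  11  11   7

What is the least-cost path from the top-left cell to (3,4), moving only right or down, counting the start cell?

One optimal route is (0,0) -> (0,1) -> (1,1) -> (1,2) -> (1,3) -> (1,4) -> (2,4) -> (3,4).
Its cost is 9 + 7 + 3 + 2 + 3 + 3 + 2 + 7 = 36.
For comparison, the top-then-right route costs 53.

36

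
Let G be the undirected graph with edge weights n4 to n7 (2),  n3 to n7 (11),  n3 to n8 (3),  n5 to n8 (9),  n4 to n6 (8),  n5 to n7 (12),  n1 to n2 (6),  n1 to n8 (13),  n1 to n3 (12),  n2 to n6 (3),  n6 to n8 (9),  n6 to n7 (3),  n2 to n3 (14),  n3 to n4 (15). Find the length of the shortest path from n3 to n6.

12

Checking several routes:
n3-n2-n6: 14 + 3 = 17
n3-n7-n6: 11 + 3 = 14
n3-n8-n6: 3 + 9 = 12
Best route has total 12.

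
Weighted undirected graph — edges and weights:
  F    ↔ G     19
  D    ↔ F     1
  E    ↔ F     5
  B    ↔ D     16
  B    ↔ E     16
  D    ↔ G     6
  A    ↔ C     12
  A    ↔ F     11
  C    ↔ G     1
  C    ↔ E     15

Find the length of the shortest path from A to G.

13

A few of the A→G routes:
A - F - G: 11 + 19 = 30
A - F - E - C - G: 11 + 5 + 15 + 1 = 32
A - C - E - F - G: 12 + 15 + 5 + 19 = 51
A - C - E - F - D - G: 12 + 15 + 5 + 1 + 6 = 39
A - C - G: 12 + 1 = 13
A - F - D - G: 11 + 1 + 6 = 18
Shortest: 13.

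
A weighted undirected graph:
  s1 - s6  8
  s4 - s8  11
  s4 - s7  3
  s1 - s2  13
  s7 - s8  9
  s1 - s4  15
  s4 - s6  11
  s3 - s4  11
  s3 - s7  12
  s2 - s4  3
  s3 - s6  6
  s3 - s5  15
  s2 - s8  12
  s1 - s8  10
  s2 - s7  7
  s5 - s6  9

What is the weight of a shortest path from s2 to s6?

14

Some routes from s2 to s6:
s2 -> s4 -> s3 -> s6: 3 + 11 + 6 = 20
s2 -> s1 -> s6: 13 + 8 = 21
s2 -> s4 -> s7 -> s3 -> s6: 3 + 3 + 12 + 6 = 24
s2 -> s7 -> s4 -> s6: 7 + 3 + 11 = 21
s2 -> s4 -> s6: 3 + 11 = 14
Shortest: 14.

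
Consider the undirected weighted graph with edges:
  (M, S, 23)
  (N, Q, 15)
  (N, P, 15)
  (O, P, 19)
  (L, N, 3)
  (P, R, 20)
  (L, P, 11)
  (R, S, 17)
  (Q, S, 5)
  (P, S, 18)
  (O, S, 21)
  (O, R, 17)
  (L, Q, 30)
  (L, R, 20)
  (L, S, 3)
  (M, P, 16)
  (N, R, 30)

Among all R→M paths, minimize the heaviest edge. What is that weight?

Comparing a few candidate routes:
R -> S -> L -> N -> P -> M: max(17, 3, 3, 15, 16) = 17
R -> S -> L -> P -> M: max(17, 3, 11, 16) = 17
R -> S -> Q -> N -> L -> P -> M: max(17, 5, 15, 3, 11, 16) = 17
Smallest bottleneck: 17.

17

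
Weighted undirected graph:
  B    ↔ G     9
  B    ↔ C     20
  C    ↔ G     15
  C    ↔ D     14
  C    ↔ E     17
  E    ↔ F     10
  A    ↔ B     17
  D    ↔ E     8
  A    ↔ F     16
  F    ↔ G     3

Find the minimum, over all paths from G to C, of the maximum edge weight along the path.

14

A few of the G→C routes:
G → B → A → F → E → D → C: max(9, 17, 16, 10, 8, 14) = 17
G → F → E → D → C: max(3, 10, 8, 14) = 14
G → C: max(15) = 15
Best route has worst link 14.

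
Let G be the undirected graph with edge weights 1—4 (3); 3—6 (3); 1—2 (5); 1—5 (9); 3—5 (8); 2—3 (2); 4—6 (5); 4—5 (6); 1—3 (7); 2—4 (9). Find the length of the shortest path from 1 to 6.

A few of the 1→6 routes:
1 → 4 → 6: 3 + 5 = 8
1 → 2 → 3 → 6: 5 + 2 + 3 = 10
1 → 3 → 6: 7 + 3 = 10
1 → 4 → 2 → 3 → 6: 3 + 9 + 2 + 3 = 17
1 → 2 → 4 → 6: 5 + 9 + 5 = 19
Best route has total 8.

8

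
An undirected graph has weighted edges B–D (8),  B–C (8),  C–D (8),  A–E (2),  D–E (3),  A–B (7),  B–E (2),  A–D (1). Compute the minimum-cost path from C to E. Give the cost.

10

A few of the C→E routes:
C-D-A-E: 8 + 1 + 2 = 11
C-B-E: 8 + 2 = 10
C-D-A-B-E: 8 + 1 + 7 + 2 = 18
C-D-E: 8 + 3 = 11
C-B-A-E: 8 + 7 + 2 = 17
C-D-B-E: 8 + 8 + 2 = 18
The minimum is 10.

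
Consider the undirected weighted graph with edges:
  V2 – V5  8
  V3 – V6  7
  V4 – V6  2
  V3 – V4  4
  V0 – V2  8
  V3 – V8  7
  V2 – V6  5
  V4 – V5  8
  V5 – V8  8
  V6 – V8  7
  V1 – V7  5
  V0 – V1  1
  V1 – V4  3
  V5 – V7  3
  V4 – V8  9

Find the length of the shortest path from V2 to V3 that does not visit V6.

A few of the V2→V3 routes:
V2 - V0 - V1 - V4 - V3: 8 + 1 + 3 + 4 = 16
V2 - V5 - V8 - V3: 8 + 8 + 7 = 23
V2 - V5 - V7 - V1 - V4 - V3: 8 + 3 + 5 + 3 + 4 = 23
V2 - V5 - V4 - V3: 8 + 8 + 4 = 20
Shortest: 16.

16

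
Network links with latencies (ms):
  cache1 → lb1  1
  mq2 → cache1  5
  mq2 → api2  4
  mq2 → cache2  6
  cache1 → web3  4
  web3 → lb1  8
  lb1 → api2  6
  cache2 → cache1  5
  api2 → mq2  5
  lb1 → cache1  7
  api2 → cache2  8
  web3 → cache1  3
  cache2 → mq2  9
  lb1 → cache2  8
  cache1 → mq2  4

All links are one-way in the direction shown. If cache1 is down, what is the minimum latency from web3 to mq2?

Candidate routes:
web3 → lb1 → cache2 → mq2: 8 + 8 + 9 = 25
web3 → lb1 → api2 → mq2: 8 + 6 + 5 = 19
web3 → lb1 → api2 → cache2 → mq2: 8 + 6 + 8 + 9 = 31
The minimum is 19 ms.

19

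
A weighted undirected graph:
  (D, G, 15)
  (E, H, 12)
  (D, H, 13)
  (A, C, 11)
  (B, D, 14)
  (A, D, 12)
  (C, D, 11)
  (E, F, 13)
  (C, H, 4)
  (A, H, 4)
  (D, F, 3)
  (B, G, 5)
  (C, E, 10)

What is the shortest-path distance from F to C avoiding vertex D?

23

Paths from F to C avoiding D:
F → E → H → A → C: 13 + 12 + 4 + 11 = 40
F → E → H → C: 13 + 12 + 4 = 29
F → E → C: 13 + 10 = 23
Shortest: 23.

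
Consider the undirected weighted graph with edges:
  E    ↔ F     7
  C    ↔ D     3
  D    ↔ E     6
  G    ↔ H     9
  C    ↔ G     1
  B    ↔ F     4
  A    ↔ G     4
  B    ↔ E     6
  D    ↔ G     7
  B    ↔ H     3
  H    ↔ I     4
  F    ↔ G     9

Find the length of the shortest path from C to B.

A few of the C→B routes:
C - G - H - B: 1 + 9 + 3 = 13
C - D - E - F - B: 3 + 6 + 7 + 4 = 20
C - G - D - E - B: 1 + 7 + 6 + 6 = 20
C - G - F - B: 1 + 9 + 4 = 14
C - D - E - B: 3 + 6 + 6 = 15
Shortest: 13.

13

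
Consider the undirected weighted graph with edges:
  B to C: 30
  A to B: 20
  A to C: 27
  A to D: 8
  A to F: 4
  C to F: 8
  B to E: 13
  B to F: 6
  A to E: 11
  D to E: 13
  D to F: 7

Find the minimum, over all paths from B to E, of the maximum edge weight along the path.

11

A few of the B→E routes:
B-F-A-E: max(6, 4, 11) = 11
B-E: max(13) = 13
B-F-D-A-E: max(6, 7, 8, 11) = 11
B-F-A-D-E: max(6, 4, 8, 13) = 13
Best route has worst link 11.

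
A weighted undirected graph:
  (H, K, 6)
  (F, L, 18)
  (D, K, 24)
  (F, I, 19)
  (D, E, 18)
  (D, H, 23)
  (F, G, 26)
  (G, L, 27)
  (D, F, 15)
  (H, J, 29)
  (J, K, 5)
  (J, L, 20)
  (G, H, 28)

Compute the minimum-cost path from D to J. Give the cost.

29

A few of the D→J routes:
D -> H -> J: 23 + 29 = 52
D -> K -> J: 24 + 5 = 29
D -> F -> L -> J: 15 + 18 + 20 = 53
D -> H -> K -> J: 23 + 6 + 5 = 34
Best route has total 29.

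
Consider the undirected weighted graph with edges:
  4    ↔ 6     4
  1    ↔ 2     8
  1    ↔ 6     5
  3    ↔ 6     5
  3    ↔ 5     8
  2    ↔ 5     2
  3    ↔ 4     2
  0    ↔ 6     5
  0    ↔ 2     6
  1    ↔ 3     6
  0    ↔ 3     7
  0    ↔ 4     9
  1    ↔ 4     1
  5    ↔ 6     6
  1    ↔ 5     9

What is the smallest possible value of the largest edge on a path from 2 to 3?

Some routes from 2 to 3:
2 → 5 → 6 → 1 → 4 → 3: max(2, 6, 5, 1, 2) = 6
2 → 5 → 6 → 4 → 3: max(2, 6, 4, 2) = 6
2 → 5 → 6 → 3: max(2, 6, 5) = 6
2 → 5 → 6 → 1 → 3: max(2, 6, 5, 6) = 6
Best route has worst link 6.

6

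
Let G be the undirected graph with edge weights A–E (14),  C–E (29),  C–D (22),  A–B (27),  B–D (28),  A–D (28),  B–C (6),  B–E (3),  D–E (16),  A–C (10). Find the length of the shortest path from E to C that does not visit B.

Comparing a few candidate routes:
E - D - C: 16 + 22 = 38
E - C: 29
E - A - C: 14 + 10 = 24
Shortest: 24.

24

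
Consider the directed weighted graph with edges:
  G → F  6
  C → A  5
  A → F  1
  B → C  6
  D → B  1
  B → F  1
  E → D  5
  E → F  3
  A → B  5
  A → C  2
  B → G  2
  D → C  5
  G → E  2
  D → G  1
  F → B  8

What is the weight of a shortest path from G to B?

8

Checking several routes:
G → E → D → C → A → B: 2 + 5 + 5 + 5 + 5 = 22
G → E → F → B: 2 + 3 + 8 = 13
G → E → D → B: 2 + 5 + 1 = 8
G → F → B: 6 + 8 = 14
The minimum is 8.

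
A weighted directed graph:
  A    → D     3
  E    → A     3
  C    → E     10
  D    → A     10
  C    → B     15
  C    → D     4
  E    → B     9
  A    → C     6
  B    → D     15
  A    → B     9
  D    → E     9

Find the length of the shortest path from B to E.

24

Candidate routes:
B -> D -> A -> C -> E: 15 + 10 + 6 + 10 = 41
B -> D -> E: 15 + 9 = 24
The minimum is 24.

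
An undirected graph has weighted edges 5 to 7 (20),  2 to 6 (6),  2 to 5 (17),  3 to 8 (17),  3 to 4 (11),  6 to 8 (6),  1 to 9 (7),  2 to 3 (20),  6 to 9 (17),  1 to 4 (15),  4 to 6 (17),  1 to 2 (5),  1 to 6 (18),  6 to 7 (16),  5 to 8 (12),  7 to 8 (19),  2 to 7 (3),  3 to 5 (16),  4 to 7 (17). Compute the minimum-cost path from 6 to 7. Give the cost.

9

Some routes from 6 to 7:
6-7: 16
6-1-2-7: 18 + 5 + 3 = 26
6-9-1-2-7: 17 + 7 + 5 + 3 = 32
6-2-7: 6 + 3 = 9
6-4-7: 17 + 17 = 34
6-8-7: 6 + 19 = 25
Shortest: 9.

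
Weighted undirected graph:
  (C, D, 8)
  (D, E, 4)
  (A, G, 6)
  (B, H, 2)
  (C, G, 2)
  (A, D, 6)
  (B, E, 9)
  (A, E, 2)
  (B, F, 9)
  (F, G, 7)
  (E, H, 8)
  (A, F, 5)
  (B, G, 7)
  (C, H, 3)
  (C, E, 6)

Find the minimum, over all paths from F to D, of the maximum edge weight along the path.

Comparing a few candidate routes:
F-A-D: max(5, 6) = 6
F-A-E-D: max(5, 2, 4) = 5
F-G-B-H-C-E-A-D: max(7, 7, 2, 3, 6, 2, 6) = 7
F-A-G-C-E-D: max(5, 6, 2, 6, 4) = 6
F-A-G-B-H-C-E-D: max(5, 6, 7, 2, 3, 6, 4) = 7
Smallest bottleneck: 5.

5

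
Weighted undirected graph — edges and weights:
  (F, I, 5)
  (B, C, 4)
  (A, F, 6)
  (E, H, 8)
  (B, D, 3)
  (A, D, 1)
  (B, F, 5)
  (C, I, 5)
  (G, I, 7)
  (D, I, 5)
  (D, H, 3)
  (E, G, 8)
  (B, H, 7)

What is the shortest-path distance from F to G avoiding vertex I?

26

Routes from F to G avoiding I:
F → A → D → H → E → G: 6 + 1 + 3 + 8 + 8 = 26
F → B → H → E → G: 5 + 7 + 8 + 8 = 28
F → B → D → H → E → G: 5 + 3 + 3 + 8 + 8 = 27
F → A → D → B → H → E → G: 6 + 1 + 3 + 7 + 8 + 8 = 33
The minimum is 26.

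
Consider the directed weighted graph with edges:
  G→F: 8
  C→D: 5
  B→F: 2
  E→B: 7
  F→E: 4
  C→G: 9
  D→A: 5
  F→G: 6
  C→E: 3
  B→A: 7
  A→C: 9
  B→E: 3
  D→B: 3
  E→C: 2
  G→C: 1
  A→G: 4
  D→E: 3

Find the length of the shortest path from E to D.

7

Routes from E to D:
E-B-A-C-D: 7 + 7 + 9 + 5 = 28
E-B-F-G-C-D: 7 + 2 + 6 + 1 + 5 = 21
E-B-A-G-C-D: 7 + 7 + 4 + 1 + 5 = 24
E-C-D: 2 + 5 = 7
Shortest: 7.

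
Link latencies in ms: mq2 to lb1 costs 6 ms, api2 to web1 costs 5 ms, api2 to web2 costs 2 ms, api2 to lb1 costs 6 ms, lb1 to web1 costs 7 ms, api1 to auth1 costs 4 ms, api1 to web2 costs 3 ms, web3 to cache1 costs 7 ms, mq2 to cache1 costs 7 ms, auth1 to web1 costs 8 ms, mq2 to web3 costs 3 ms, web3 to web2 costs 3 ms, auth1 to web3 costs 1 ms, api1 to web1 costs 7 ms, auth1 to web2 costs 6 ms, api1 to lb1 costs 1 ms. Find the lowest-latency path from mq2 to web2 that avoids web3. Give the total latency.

10

Checking several routes:
mq2 → lb1 → api1 → web1 → api2 → web2: 6 + 1 + 7 + 5 + 2 = 21
mq2 → lb1 → api2 → web2: 6 + 6 + 2 = 14
mq2 → lb1 → web1 → api2 → web2: 6 + 7 + 5 + 2 = 20
mq2 → lb1 → api1 → auth1 → web2: 6 + 1 + 4 + 6 = 17
mq2 → lb1 → api1 → web2: 6 + 1 + 3 = 10
Best route has total 10 ms.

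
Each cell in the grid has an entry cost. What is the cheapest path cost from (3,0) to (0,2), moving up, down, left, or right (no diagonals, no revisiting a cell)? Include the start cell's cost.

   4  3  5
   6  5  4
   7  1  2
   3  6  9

21

Best path: (3,0)→(3,1)→(2,1)→(2,2)→(1,2)→(0,2)
Cost: 3 + 6 + 1 + 2 + 4 + 5 = 21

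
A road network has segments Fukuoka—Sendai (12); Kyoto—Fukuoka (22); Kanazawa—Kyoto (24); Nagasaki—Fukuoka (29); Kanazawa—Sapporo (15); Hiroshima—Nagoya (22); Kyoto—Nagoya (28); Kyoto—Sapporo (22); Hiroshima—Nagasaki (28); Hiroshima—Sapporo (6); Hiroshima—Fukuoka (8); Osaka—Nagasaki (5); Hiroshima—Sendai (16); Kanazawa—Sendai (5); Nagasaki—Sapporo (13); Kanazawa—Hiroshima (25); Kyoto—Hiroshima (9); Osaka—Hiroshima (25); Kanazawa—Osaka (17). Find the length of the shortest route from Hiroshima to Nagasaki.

A few of the Hiroshima→Nagasaki routes:
Hiroshima -> Nagasaki: 28
Hiroshima -> Sendai -> Kanazawa -> Osaka -> Nagasaki: 16 + 5 + 17 + 5 = 43
Hiroshima -> Sapporo -> Kanazawa -> Osaka -> Nagasaki: 6 + 15 + 17 + 5 = 43
Hiroshima -> Sapporo -> Nagasaki: 6 + 13 = 19
Hiroshima -> Osaka -> Nagasaki: 25 + 5 = 30
Hiroshima -> Fukuoka -> Nagasaki: 8 + 29 = 37
Best route has total 19 km.

19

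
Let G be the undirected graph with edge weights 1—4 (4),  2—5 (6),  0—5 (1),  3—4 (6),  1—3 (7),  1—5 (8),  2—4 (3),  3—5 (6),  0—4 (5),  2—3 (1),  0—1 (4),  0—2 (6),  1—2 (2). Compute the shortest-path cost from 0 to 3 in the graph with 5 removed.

7

Comparing a few candidate routes:
0 - 4 - 2 - 3: 5 + 3 + 1 = 9
0 - 1 - 2 - 3: 4 + 2 + 1 = 7
0 - 2 - 3: 6 + 1 = 7
Best route has total 7.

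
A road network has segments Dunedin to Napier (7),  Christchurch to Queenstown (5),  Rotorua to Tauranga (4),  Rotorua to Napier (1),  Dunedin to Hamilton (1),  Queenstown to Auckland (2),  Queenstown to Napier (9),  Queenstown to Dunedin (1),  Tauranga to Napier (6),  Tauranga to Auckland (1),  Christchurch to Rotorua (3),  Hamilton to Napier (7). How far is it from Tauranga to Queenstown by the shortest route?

3

Checking several routes:
Tauranga -> Rotorua -> Napier -> Dunedin -> Queenstown: 4 + 1 + 7 + 1 = 13
Tauranga -> Auckland -> Queenstown: 1 + 2 = 3
Tauranga -> Rotorua -> Christchurch -> Queenstown: 4 + 3 + 5 = 12
The minimum is 3 mi.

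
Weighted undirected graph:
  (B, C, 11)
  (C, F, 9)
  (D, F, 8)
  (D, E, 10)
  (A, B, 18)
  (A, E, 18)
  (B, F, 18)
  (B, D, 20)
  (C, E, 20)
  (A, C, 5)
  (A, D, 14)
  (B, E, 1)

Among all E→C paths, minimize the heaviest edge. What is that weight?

10

Comparing a few candidate routes:
E -> D -> A -> C: max(10, 14, 5) = 14
E -> D -> F -> B -> C: max(10, 8, 18, 11) = 18
E -> B -> C: max(1, 11) = 11
E -> D -> F -> C: max(10, 8, 9) = 10
Best route has worst link 10.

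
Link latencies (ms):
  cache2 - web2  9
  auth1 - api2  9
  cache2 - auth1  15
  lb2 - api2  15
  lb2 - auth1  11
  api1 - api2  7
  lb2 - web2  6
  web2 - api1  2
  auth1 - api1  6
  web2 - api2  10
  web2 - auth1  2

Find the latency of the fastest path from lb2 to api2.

15

Comparing a few candidate routes:
lb2 -> web2 -> api1 -> api2: 6 + 2 + 7 = 15
lb2 -> web2 -> auth1 -> api2: 6 + 2 + 9 = 17
lb2 -> api2: 15
lb2 -> web2 -> api2: 6 + 10 = 16
Shortest: 15 ms.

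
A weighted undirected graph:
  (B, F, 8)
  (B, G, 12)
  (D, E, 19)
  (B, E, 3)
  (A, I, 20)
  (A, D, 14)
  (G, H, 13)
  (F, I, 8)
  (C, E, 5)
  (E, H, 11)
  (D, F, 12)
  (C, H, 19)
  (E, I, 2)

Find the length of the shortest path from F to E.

Some routes from F to E:
F→I→E: 8 + 2 = 10
F→B→E: 8 + 3 = 11
F→B→G→H→E: 8 + 12 + 13 + 11 = 44
F→D→E: 12 + 19 = 31
The minimum is 10.

10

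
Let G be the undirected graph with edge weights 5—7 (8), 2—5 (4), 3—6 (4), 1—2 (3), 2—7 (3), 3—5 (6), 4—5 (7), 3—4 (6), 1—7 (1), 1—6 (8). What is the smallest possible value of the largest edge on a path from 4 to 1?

6

Comparing a few candidate routes:
4-5-2-7-1: max(7, 4, 3, 1) = 7
4-3-6-1: max(6, 4, 8) = 8
4-5-2-1: max(7, 4, 3) = 7
4-3-5-2-7-1: max(6, 6, 4, 3, 1) = 6
4-3-5-2-1: max(6, 6, 4, 3) = 6
The minimum achievable maximum is 6.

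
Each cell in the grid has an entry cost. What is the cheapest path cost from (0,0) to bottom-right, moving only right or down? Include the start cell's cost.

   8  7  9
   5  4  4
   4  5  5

26

Best path: r0c0 r1c0 r1c1 r1c2 r2c2
Cost: 8 + 5 + 4 + 4 + 5 = 26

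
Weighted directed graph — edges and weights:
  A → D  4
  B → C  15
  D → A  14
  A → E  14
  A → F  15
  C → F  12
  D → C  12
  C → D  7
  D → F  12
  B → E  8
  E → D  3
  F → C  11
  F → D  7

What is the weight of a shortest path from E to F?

Paths from E to F:
E→D→F: 3 + 12 = 15
E→D→C→F: 3 + 12 + 12 = 27
E→D→A→F: 3 + 14 + 15 = 32
The minimum is 15.

15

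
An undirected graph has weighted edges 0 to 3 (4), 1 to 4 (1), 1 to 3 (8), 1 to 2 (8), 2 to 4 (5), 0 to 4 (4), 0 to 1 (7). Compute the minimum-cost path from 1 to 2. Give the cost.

Routes from 1 to 2:
1 - 3 - 0 - 4 - 2: 8 + 4 + 4 + 5 = 21
1 - 4 - 2: 1 + 5 = 6
1 - 0 - 4 - 2: 7 + 4 + 5 = 16
1 - 2: 8
Best route has total 6.

6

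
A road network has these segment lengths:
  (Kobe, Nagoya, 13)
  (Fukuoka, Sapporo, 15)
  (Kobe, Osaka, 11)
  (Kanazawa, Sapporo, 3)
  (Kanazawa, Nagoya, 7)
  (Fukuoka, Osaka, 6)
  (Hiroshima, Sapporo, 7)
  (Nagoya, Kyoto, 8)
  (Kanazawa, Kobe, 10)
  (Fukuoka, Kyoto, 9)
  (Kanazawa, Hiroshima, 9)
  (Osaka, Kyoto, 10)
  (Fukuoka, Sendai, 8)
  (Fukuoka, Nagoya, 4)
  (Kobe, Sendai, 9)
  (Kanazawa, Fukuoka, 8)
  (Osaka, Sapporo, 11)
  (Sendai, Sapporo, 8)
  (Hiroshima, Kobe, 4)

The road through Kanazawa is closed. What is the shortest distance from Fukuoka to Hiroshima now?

Some routes from Fukuoka to Hiroshima avoiding Kanazawa:
Fukuoka → Sapporo → Hiroshima: 15 + 7 = 22
Fukuoka → Sendai → Sapporo → Hiroshima: 8 + 8 + 7 = 23
Fukuoka → Nagoya → Kobe → Hiroshima: 4 + 13 + 4 = 21
Fukuoka → Osaka → Kobe → Hiroshima: 6 + 11 + 4 = 21
Fukuoka → Sendai → Kobe → Hiroshima: 8 + 9 + 4 = 21
Shortest: 21.

21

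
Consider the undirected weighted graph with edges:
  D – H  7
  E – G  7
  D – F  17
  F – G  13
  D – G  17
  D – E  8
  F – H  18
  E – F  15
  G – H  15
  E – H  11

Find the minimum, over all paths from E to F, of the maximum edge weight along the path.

13

Some routes from E to F:
E -> D -> H -> G -> F: max(8, 7, 15, 13) = 15
E -> G -> F: max(7, 13) = 13
E -> G -> D -> F: max(7, 17, 17) = 17
E -> H -> G -> F: max(11, 15, 13) = 15
E -> F: max(15) = 15
Smallest bottleneck: 13.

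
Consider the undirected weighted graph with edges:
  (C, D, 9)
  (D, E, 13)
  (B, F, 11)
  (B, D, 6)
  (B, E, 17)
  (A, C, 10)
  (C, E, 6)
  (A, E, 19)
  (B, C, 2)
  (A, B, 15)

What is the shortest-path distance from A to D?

18

A few of the A→D routes:
A-C-B-D: 10 + 2 + 6 = 18
A-C-D: 10 + 9 = 19
A-B-C-D: 15 + 2 + 9 = 26
A-B-D: 15 + 6 = 21
A-C-E-D: 10 + 6 + 13 = 29
Shortest: 18.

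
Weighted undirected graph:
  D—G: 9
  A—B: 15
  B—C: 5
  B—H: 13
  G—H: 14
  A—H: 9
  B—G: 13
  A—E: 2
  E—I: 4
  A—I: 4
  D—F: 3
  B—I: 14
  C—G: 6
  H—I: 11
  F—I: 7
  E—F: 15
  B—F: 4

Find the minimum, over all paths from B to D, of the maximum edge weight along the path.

Some routes from B to D:
B-F-D: max(4, 3) = 4
B-H-A-I-F-D: max(13, 9, 4, 7, 3) = 13
B-G-D: max(13, 9) = 13
B-H-I-F-D: max(13, 11, 7, 3) = 13
B-C-G-D: max(5, 6, 9) = 9
B-H-A-E-I-F-D: max(13, 9, 2, 4, 7, 3) = 13
Smallest bottleneck: 4.

4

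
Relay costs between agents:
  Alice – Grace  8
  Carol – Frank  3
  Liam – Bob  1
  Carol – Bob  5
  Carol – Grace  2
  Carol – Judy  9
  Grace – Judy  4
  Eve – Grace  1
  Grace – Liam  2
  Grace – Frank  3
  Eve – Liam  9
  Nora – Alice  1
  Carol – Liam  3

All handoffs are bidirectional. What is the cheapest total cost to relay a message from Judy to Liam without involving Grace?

12

Candidate routes:
Judy -> Carol -> Bob -> Liam: 9 + 5 + 1 = 15
Judy -> Carol -> Liam: 9 + 3 = 12
Best route has total 12.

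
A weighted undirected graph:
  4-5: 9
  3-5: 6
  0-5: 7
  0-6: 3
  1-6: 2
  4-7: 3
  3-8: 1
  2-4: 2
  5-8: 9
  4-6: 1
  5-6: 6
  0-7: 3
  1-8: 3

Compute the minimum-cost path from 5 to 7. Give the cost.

Some routes from 5 to 7:
5 -> 6 -> 0 -> 7: 6 + 3 + 3 = 12
5 -> 6 -> 4 -> 7: 6 + 1 + 3 = 10
5 -> 0 -> 7: 7 + 3 = 10
Best route has total 10.

10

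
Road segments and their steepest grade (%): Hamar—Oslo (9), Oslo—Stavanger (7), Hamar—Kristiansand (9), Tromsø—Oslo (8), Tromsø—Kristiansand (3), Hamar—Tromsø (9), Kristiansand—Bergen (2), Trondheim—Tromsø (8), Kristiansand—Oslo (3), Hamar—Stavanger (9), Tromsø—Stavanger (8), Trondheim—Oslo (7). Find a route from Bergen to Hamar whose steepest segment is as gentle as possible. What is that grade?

Checking several routes:
Bergen -> Kristiansand -> Tromsø -> Oslo -> Stavanger -> Hamar: max(2, 3, 8, 7, 9) = 9
Bergen -> Kristiansand -> Tromsø -> Stavanger -> Oslo -> Hamar: max(2, 3, 8, 7, 9) = 9
Bergen -> Kristiansand -> Tromsø -> Hamar: max(2, 3, 9) = 9
Bergen -> Kristiansand -> Tromsø -> Stavanger -> Hamar: max(2, 3, 8, 9) = 9
Bergen -> Kristiansand -> Tromsø -> Oslo -> Hamar: max(2, 3, 8, 9) = 9
The minimum achievable maximum is 9%.

9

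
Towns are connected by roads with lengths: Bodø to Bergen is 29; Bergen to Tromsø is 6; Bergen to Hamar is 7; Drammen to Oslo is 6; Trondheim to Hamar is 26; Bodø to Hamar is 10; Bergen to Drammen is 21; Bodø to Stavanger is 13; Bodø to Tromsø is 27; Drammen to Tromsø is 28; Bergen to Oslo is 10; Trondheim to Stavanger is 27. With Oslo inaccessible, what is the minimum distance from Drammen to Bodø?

38

Some routes from Drammen to Bodø avoiding Oslo:
Drammen → Tromsø → Bodø: 28 + 27 = 55
Drammen → Bergen → Bodø: 21 + 29 = 50
Drammen → Bergen → Hamar → Bodø: 21 + 7 + 10 = 38
Drammen → Tromsø → Bergen → Hamar → Bodø: 28 + 6 + 7 + 10 = 51
Drammen → Tromsø → Bergen → Bodø: 28 + 6 + 29 = 63
Drammen → Bergen → Tromsø → Bodø: 21 + 6 + 27 = 54
The minimum is 38.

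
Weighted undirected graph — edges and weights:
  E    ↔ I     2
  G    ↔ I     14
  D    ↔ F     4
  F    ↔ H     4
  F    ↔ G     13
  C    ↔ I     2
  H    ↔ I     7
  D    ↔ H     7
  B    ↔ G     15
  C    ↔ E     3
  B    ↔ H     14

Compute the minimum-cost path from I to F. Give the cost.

Candidate routes:
I → G → B → H → D → F: 14 + 15 + 14 + 7 + 4 = 54
I → G → F: 14 + 13 = 27
I → H → B → G → F: 7 + 14 + 15 + 13 = 49
I → H → D → F: 7 + 7 + 4 = 18
I → G → B → H → F: 14 + 15 + 14 + 4 = 47
I → H → F: 7 + 4 = 11
Best route has total 11.

11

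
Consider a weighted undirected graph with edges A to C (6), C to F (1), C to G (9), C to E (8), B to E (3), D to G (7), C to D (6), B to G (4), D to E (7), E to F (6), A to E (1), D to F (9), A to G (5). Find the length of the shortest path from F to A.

7

Comparing a few candidate routes:
F-D-E-A: 9 + 7 + 1 = 17
F-C-G-A: 1 + 9 + 5 = 15
F-C-A: 1 + 6 = 7
F-C-D-E-A: 1 + 6 + 7 + 1 = 15
F-C-E-A: 1 + 8 + 1 = 10
F-E-A: 6 + 1 = 7
Shortest: 7.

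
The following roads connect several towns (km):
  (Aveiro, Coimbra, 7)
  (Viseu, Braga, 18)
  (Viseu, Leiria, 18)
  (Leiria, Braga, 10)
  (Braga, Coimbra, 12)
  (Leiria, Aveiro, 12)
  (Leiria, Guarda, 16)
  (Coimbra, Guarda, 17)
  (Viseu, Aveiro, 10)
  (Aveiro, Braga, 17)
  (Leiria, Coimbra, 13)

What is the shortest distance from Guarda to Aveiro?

24

Comparing a few candidate routes:
Guarda-Coimbra-Leiria-Aveiro: 17 + 13 + 12 = 42
Guarda-Leiria-Coimbra-Aveiro: 16 + 13 + 7 = 36
Guarda-Coimbra-Aveiro: 17 + 7 = 24
Guarda-Leiria-Aveiro: 16 + 12 = 28
Best route has total 24 km.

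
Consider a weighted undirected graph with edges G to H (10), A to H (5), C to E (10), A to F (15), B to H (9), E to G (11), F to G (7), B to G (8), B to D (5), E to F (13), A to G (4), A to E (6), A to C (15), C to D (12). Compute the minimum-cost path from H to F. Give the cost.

16

Checking several routes:
H - G - A - F: 10 + 4 + 15 = 29
H - A - E - F: 5 + 6 + 13 = 24
H - A - G - F: 5 + 4 + 7 = 16
H - G - F: 10 + 7 = 17
H - A - F: 5 + 15 = 20
H - B - G - F: 9 + 8 + 7 = 24
The minimum is 16.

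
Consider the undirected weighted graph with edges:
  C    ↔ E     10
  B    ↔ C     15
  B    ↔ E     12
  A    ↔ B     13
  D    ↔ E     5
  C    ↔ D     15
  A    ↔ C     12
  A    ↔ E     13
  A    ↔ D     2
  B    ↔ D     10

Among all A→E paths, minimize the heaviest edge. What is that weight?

Comparing a few candidate routes:
A-D-E: max(2, 5) = 5
A-D-B-E: max(2, 10, 12) = 12
A-C-E: max(12, 10) = 12
Best route has worst link 5.

5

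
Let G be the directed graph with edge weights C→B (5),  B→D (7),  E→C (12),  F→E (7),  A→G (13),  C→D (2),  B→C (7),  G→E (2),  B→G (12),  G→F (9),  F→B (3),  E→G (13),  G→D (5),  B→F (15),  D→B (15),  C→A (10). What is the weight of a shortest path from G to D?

A few of the G→D routes:
G → E → C → B → D: 2 + 12 + 5 + 7 = 26
G → F → B → D: 9 + 3 + 7 = 19
G → D: 5
G → F → E → C → D: 9 + 7 + 12 + 2 = 30
G → F → B → C → D: 9 + 3 + 7 + 2 = 21
G → E → C → D: 2 + 12 + 2 = 16
Shortest: 5.

5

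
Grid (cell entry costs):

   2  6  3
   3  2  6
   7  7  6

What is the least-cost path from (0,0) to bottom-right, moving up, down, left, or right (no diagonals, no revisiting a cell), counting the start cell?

19

Best path: r0c0 r1c0 r1c1 r1c2 r2c2
Cost: 2 + 3 + 2 + 6 + 6 = 19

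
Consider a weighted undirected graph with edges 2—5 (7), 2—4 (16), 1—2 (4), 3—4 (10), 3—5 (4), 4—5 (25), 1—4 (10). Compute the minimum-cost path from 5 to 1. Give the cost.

Routes from 5 to 1:
5 -> 2 -> 1: 7 + 4 = 11
5 -> 2 -> 4 -> 1: 7 + 16 + 10 = 33
5 -> 3 -> 4 -> 2 -> 1: 4 + 10 + 16 + 4 = 34
5 -> 4 -> 1: 25 + 10 = 35
5 -> 4 -> 2 -> 1: 25 + 16 + 4 = 45
5 -> 3 -> 4 -> 1: 4 + 10 + 10 = 24
Shortest: 11.

11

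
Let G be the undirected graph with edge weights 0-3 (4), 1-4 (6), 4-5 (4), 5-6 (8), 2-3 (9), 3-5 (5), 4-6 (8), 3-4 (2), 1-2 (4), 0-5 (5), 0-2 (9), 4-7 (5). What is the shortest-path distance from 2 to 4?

10

Comparing a few candidate routes:
2 → 3 → 5 → 4: 9 + 5 + 4 = 18
2 → 1 → 4: 4 + 6 = 10
2 → 3 → 4: 9 + 2 = 11
2 → 0 → 5 → 4: 9 + 5 + 4 = 18
2 → 0 → 3 → 4: 9 + 4 + 2 = 15
Shortest: 10.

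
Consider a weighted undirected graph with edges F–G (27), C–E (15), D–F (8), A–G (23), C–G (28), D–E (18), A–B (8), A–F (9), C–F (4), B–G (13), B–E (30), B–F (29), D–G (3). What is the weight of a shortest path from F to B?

Some routes from F to B:
F-B: 29
F-A-B: 9 + 8 = 17
F-D-G-B: 8 + 3 + 13 = 24
F-G-B: 27 + 13 = 40
F-D-G-A-B: 8 + 3 + 23 + 8 = 42
Best route has total 17.

17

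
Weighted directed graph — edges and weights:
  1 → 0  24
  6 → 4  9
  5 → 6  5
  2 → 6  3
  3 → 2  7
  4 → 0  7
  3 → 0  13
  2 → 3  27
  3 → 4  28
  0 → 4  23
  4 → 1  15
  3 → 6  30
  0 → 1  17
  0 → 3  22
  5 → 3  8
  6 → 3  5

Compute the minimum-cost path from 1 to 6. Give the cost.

Candidate routes:
1 → 0 → 3 → 6: 24 + 22 + 30 = 76
1 → 0 → 3 → 2 → 6: 24 + 22 + 7 + 3 = 56
Shortest: 56.

56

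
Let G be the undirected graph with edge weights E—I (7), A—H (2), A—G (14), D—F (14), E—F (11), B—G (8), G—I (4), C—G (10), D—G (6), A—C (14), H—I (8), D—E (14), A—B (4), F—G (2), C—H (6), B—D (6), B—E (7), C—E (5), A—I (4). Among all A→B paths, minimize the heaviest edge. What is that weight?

Comparing a few candidate routes:
A - B: max(4) = 4
A - I - G - D - B: max(4, 4, 6, 6) = 6
A - I - E - B: max(4, 7, 7) = 7
A - H - C - E - B: max(2, 6, 5, 7) = 7
The minimum achievable maximum is 4.

4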